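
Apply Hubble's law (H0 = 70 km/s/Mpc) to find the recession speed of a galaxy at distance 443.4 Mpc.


v = H0 * d = 70 * 443.4 = 31038.0

31038.0 km/s


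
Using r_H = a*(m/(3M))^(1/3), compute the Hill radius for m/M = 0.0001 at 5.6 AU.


r_H = a * (m/3M)^(1/3) = 5.6 * (0.0001/3)^(1/3) = 0.1802

0.1802 AU


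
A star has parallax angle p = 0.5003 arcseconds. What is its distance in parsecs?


d = 1/p = 1/0.5003 = 1.9988

1.9988 pc


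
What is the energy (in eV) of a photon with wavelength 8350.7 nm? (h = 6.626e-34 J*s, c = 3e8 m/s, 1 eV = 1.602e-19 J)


E = hc/lambda = 6.626e-34 * 3e8 / 8.351e-06 = 2.380e-20 J = 0.1486 eV

0.1486 eV


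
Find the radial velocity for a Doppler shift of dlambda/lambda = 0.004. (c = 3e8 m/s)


v = (dlambda/lambda) * c = 0.004 * 3e8 = 1.200e+06

1.200e+06 m/s


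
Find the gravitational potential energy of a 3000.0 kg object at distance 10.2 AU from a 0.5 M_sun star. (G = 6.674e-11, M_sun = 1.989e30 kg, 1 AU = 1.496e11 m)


M = 0.5 * 1.989e30 kg = 9.945e+29 kg; r = 10.2 AU * 1.496e11 m/AU = 1.52592e+12 m. U = -GM*m/r = -(6.674e-11 * 9.945e+29 * 3000.0) / 1.52592e+12 = -1.305e+11

-1.305e+11 J


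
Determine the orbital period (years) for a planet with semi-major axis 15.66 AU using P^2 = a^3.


P = a^(3/2) = 15.66^1.5 = 61.9709

61.9709 years


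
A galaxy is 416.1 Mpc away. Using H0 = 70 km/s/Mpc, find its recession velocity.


v = H0 * d = 70 * 416.1 = 29127.0

29127.0 km/s


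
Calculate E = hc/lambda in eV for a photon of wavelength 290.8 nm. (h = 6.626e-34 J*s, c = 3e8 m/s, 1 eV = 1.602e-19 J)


E = hc/lambda = 6.626e-34 * 3e8 / 2.908e-07 = 6.836e-19 J = 4.2669 eV

4.2669 eV


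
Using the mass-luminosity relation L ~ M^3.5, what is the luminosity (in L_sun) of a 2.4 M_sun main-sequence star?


L/L_sun = (M/M_sun)^3.5 = 2.4^3.5 = 21.416

21.416 L_sun


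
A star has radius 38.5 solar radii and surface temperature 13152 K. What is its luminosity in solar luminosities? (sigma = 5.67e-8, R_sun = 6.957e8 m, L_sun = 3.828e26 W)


R = 38.5 * 6.957e8 m = 2.678445e+10 m. L = 4*pi*R^2*sigma*T^4 = 4*pi*(2.678445e+10)^2 * 5.67e-8 * 13152^4 = 1.52941586e+31 W. L/L_sun = 1.52941586e+31 / 3.828e26 = 39953.3924

39953.3924 L_sun


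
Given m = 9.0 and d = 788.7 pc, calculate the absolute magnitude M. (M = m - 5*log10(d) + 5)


M = m - 5*log10(d) + 5 = 9.0 - 5*log10(788.7) + 5 = -0.4846

-0.4846


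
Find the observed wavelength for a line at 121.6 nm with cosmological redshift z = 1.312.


lam_obs = lam_emit * (1 + z) = 121.6 * (1 + 1.312) = 281.1392

281.1392 nm


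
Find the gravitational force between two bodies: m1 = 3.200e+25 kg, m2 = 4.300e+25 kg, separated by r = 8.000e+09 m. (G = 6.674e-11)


F = G*m1*m2/r^2 = 6.674e-11 * 3.200e+25 * 4.300e+25 / (8.000e+09)^2 = 6.674e-11 * 1.376e+51 / 6.400e+19 = 1.435e+21

1.435e+21 N


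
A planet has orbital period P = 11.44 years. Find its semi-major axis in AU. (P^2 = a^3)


a = P^(2/3) = 11.44^(2/3) = 5.0771

5.0771 AU


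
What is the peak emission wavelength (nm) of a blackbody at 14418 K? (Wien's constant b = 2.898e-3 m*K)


lam_max = b / T = 2.898e-3 / 14418 = 2.010e-07 m = 200.9988 nm

200.9988 nm


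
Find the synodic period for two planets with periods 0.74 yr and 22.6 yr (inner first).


1/P_syn = |1/P1 - 1/P2| = |1/0.74 - 1/22.6| => P_syn = 0.7651

0.7651 years


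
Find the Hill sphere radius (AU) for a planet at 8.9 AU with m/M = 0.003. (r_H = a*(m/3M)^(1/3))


r_H = a * (m/3M)^(1/3) = 8.9 * (0.003/3)^(1/3) = 0.89

0.89 AU


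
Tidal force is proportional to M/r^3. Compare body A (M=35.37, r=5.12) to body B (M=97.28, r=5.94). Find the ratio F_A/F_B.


Ratio = (M1/r1^3) / (M2/r2^3) = (35.37/5.12^3) / (97.28/5.94^3) = 0.5678

0.5678


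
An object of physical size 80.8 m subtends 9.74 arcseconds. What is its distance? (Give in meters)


D = size / theta_rad, theta_rad = 9.74 * pi/(180*3600) = 4.722e-05, D = 1.711e+06

1.711e+06 m


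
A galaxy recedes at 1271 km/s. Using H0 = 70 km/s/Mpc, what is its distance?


d = v / H0 = 1271 / 70 = 18.1571

18.1571 Mpc


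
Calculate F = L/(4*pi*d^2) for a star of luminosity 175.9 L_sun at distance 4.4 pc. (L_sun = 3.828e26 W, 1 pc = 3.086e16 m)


F = L / (4*pi*d^2) = 6.733e+28 / (4*pi*(1.358e+17)^2) = 2.906e-07

2.906e-07 W/m^2


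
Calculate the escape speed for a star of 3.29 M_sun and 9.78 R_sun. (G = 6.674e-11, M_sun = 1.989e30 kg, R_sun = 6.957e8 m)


M = 3.29 * 1.989e30 kg = 6.54381e+30 kg; R = 9.78 * 6.957e8 m = 6.803946e+09 m. v_esc = sqrt(2GM/R) = sqrt(2 * 6.674e-11 * 6.54381e+30 / 6.803946e+09) = 358296.8668

358296.8668 m/s


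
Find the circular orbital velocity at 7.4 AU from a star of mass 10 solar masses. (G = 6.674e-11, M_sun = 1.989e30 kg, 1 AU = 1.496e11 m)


v = sqrt(GM/r) = sqrt(6.674e-11 * 1.989e+31 / 1.107e+12) = 34628.1138

34628.1138 m/s


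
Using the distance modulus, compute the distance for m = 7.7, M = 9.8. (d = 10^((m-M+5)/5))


d = 10^((m - M + 5)/5) = 10^((7.7 - 9.8 + 5)/5) = 3.8019

3.8019 pc


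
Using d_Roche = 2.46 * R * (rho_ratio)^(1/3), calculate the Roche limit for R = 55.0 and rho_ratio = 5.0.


d_Roche = 2.46 * 55.0 * 5.0^(1/3) = 231.3597

231.3597


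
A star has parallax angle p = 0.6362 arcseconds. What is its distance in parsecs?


d = 1/p = 1/0.6362 = 1.5718

1.5718 pc


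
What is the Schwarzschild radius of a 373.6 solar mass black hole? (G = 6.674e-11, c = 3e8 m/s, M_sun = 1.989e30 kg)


M = 373.6 * 1.989e30 kg = 7.430904e+32 kg. rs = 2GM/c^2 = 2 * 6.674e-11 * 7.430904e+32 / (3e8)^2 = 1.102e+06

1.102e+06 m


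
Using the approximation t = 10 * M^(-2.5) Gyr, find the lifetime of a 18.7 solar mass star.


t = 10 * M^(-2.5) = 10 * 18.7^(-2.5) = 0.0066

0.0066 Gyr


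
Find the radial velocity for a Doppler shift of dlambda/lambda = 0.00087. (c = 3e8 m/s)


v = (dlambda/lambda) * c = 0.00087 * 3e8 = 261000.0

261000.0 m/s


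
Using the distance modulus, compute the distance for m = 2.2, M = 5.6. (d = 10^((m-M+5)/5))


d = 10^((m - M + 5)/5) = 10^((2.2 - 5.6 + 5)/5) = 2.0893

2.0893 pc


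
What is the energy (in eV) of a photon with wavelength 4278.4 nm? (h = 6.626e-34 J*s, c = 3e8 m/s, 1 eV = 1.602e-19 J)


E = hc/lambda = 6.626e-34 * 3e8 / 4.278e-06 = 4.646e-20 J = 0.29 eV

0.29 eV


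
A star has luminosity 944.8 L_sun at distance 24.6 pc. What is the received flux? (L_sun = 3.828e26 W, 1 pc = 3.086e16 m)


F = L / (4*pi*d^2) = 3.617e+29 / (4*pi*(7.592e+17)^2) = 4.994e-08

4.994e-08 W/m^2


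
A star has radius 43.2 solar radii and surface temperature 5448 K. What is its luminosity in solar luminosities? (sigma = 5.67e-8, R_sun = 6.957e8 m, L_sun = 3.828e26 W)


R = 43.2 * 6.957e8 m = 3.005424e+10 m. L = 4*pi*R^2*sigma*T^4 = 4*pi*(3.005424e+10)^2 * 5.67e-8 * 5448^4 = 5.66960521e+29 W. L/L_sun = 5.66960521e+29 / 3.828e26 = 1481.0881

1481.0881 L_sun


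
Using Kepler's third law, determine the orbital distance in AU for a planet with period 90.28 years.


a = P^(2/3) = 90.28^(2/3) = 20.1246

20.1246 AU


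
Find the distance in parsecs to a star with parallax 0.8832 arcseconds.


d = 1/p = 1/0.8832 = 1.1322

1.1322 pc


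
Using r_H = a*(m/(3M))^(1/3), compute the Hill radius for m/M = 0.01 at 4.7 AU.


r_H = a * (m/3M)^(1/3) = 4.7 * (0.01/3)^(1/3) = 0.7021

0.7021 AU


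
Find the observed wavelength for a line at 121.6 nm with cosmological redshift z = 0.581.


lam_obs = lam_emit * (1 + z) = 121.6 * (1 + 0.581) = 192.2496

192.2496 nm


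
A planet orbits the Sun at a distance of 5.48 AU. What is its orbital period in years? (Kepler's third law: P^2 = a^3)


P = a^(3/2) = 5.48^1.5 = 12.8284

12.8284 years


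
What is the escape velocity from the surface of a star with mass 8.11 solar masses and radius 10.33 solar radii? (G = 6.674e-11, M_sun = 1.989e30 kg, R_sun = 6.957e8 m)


M = 8.11 * 1.989e30 kg = 1.613079e+31 kg; R = 10.33 * 6.957e8 m = 7.186581e+09 m. v_esc = sqrt(2GM/R) = sqrt(2 * 6.674e-11 * 1.613079e+31 / 7.186581e+09) = 547362.1405

547362.1405 m/s


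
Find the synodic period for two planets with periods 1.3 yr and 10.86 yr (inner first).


1/P_syn = |1/P1 - 1/P2| = |1/1.3 - 1/10.86| => P_syn = 1.4768

1.4768 years


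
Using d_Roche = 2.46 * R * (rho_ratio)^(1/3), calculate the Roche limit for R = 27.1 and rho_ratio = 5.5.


d_Roche = 2.46 * 27.1 * 5.5^(1/3) = 117.6771

117.6771


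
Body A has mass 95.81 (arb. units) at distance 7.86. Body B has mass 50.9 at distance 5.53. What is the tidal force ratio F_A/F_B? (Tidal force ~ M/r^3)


Ratio = (M1/r1^3) / (M2/r2^3) = (95.81/7.86^3) / (50.9/5.53^3) = 0.6555

0.6555


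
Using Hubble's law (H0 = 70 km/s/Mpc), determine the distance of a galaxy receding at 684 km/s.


d = v / H0 = 684 / 70 = 9.7714

9.7714 Mpc


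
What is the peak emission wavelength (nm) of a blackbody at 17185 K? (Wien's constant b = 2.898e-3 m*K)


lam_max = b / T = 2.898e-3 / 17185 = 1.686e-07 m = 168.6354 nm

168.6354 nm


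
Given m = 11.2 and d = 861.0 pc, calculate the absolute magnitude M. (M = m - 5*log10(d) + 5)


M = m - 5*log10(d) + 5 = 11.2 - 5*log10(861.0) + 5 = 1.525

1.525


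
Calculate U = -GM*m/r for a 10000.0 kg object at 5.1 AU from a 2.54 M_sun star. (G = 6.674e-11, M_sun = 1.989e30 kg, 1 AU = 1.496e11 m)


M = 2.54 * 1.989e30 kg = 5.05206e+30 kg; r = 5.1 AU * 1.496e11 m/AU = 7.6296e+11 m. U = -GM*m/r = -(6.674e-11 * 5.05206e+30 * 10000.0) / 7.6296e+11 = -4.419e+12

-4.419e+12 J


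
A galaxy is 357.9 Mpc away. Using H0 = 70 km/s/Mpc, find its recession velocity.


v = H0 * d = 70 * 357.9 = 25053.0

25053.0 km/s


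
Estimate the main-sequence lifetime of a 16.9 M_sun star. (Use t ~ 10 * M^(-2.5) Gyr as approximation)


t = 10 * M^(-2.5) = 10 * 16.9^(-2.5) = 0.0085

0.0085 Gyr


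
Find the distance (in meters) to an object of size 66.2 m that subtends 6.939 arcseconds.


D = size / theta_rad, theta_rad = 6.939 * pi/(180*3600) = 3.364e-05, D = 1.968e+06

1.968e+06 m


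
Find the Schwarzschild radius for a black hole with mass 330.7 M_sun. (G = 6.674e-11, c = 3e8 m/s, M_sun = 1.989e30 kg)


M = 330.7 * 1.989e30 kg = 6.577623e+32 kg. rs = 2GM/c^2 = 2 * 6.674e-11 * 6.577623e+32 / (3e8)^2 = 975534.5756

975534.5756 m


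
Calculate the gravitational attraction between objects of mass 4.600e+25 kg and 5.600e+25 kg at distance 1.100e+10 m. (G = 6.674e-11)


F = G*m1*m2/r^2 = 6.674e-11 * 4.600e+25 * 5.600e+25 / (1.100e+10)^2 = 6.674e-11 * 2.576e+51 / 1.210e+20 = 1.421e+21

1.421e+21 N


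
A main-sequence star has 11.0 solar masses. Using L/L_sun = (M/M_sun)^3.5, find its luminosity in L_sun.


L/L_sun = (M/M_sun)^3.5 = 11.0^3.5 = 4414.4276

4414.4276 L_sun


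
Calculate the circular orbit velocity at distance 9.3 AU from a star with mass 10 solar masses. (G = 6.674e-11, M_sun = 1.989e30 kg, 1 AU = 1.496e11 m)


v = sqrt(GM/r) = sqrt(6.674e-11 * 1.989e+31 / 1.391e+12) = 30888.9554

30888.9554 m/s


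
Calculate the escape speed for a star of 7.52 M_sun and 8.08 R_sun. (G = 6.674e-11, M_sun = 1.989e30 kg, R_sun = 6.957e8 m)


M = 7.52 * 1.989e30 kg = 1.495728e+31 kg; R = 8.08 * 6.957e8 m = 5.621256e+09 m. v_esc = sqrt(2GM/R) = sqrt(2 * 6.674e-11 * 1.495728e+31 / 5.621256e+09) = 595960.8471

595960.8471 m/s


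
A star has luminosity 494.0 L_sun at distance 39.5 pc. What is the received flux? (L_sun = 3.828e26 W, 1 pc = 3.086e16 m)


F = L / (4*pi*d^2) = 1.891e+29 / (4*pi*(1.219e+18)^2) = 1.013e-08

1.013e-08 W/m^2


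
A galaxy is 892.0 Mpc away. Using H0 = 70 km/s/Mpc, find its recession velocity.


v = H0 * d = 70 * 892.0 = 62440.0

62440.0 km/s


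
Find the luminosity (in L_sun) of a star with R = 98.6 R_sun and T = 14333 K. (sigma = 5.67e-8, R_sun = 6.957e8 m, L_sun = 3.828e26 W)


R = 98.6 * 6.957e8 m = 6.859602e+10 m. L = 4*pi*R^2*sigma*T^4 = 4*pi*(6.859602e+10)^2 * 5.67e-8 * 14333^4 = 1.41494371e+32 W. L/L_sun = 1.41494371e+32 / 3.828e26 = 369630.0184

369630.0184 L_sun


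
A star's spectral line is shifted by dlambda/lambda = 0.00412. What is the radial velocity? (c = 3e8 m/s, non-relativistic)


v = (dlambda/lambda) * c = 0.00412 * 3e8 = 1.236e+06

1.236e+06 m/s


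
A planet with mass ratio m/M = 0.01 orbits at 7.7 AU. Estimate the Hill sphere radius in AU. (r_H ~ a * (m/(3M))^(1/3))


r_H = a * (m/3M)^(1/3) = 7.7 * (0.01/3)^(1/3) = 1.1502

1.1502 AU


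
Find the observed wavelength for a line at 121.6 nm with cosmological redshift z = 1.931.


lam_obs = lam_emit * (1 + z) = 121.6 * (1 + 1.931) = 356.4096

356.4096 nm


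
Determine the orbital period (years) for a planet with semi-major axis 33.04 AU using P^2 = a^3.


P = a^(3/2) = 33.04^1.5 = 189.9153

189.9153 years


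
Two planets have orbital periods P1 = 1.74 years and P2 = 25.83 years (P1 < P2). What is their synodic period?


1/P_syn = |1/P1 - 1/P2| = |1/1.74 - 1/25.83| => P_syn = 1.8657

1.8657 years


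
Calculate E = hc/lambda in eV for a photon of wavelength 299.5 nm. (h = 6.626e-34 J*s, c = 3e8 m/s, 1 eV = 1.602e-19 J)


E = hc/lambda = 6.626e-34 * 3e8 / 2.995e-07 = 6.637e-19 J = 4.143 eV

4.143 eV


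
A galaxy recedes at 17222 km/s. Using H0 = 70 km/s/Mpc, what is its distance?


d = v / H0 = 17222 / 70 = 246.0286

246.0286 Mpc


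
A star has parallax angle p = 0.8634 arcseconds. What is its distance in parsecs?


d = 1/p = 1/0.8634 = 1.1582

1.1582 pc


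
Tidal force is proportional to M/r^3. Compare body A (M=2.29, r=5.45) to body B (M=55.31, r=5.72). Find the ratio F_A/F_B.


Ratio = (M1/r1^3) / (M2/r2^3) = (2.29/5.45^3) / (55.31/5.72^3) = 0.0479

0.0479


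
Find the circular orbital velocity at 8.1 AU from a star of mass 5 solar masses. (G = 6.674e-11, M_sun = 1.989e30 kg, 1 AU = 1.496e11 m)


v = sqrt(GM/r) = sqrt(6.674e-11 * 9.945e+30 / 1.212e+12) = 23403.8437

23403.8437 m/s


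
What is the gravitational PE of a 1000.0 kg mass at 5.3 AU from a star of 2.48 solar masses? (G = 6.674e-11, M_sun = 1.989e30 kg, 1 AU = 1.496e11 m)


M = 2.48 * 1.989e30 kg = 4.93272e+30 kg; r = 5.3 AU * 1.496e11 m/AU = 7.9288e+11 m. U = -GM*m/r = -(6.674e-11 * 4.93272e+30 * 1000.0) / 7.9288e+11 = -4.152e+11

-4.152e+11 J


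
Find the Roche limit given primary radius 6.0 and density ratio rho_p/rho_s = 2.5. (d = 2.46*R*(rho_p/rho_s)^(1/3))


d_Roche = 2.46 * 6.0 * 2.5^(1/3) = 20.0324

20.0324


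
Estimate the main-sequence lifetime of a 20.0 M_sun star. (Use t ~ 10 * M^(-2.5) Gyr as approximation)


t = 10 * M^(-2.5) = 10 * 20.0^(-2.5) = 0.0056

0.0056 Gyr


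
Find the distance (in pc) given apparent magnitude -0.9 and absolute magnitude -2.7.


d = 10^((m - M + 5)/5) = 10^((-0.9 - -2.7 + 5)/5) = 22.9087

22.9087 pc


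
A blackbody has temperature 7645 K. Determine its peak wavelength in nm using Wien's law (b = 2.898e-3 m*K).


lam_max = b / T = 2.898e-3 / 7645 = 3.791e-07 m = 379.0713 nm

379.0713 nm


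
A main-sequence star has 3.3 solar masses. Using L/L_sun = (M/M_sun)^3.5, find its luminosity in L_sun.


L/L_sun = (M/M_sun)^3.5 = 3.3^3.5 = 65.2828

65.2828 L_sun


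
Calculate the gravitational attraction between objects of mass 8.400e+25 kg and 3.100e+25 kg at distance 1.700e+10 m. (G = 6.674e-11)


F = G*m1*m2/r^2 = 6.674e-11 * 8.400e+25 * 3.100e+25 / (1.700e+10)^2 = 6.674e-11 * 2.604e+51 / 2.890e+20 = 6.014e+20

6.014e+20 N


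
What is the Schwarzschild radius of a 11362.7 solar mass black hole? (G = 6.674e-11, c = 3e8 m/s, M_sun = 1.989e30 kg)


M = 11362.7 * 1.989e30 kg = 2.26004103e+34 kg. rs = 2GM/c^2 = 2 * 6.674e-11 * 2.26004103e+34 / (3e8)^2 = 3.352e+07

3.352e+07 m


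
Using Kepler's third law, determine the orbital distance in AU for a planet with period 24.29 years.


a = P^(2/3) = 24.29^(2/3) = 8.3872

8.3872 AU


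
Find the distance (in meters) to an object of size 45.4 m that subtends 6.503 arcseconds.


D = size / theta_rad, theta_rad = 6.503 * pi/(180*3600) = 3.153e-05, D = 1.440e+06

1.440e+06 m


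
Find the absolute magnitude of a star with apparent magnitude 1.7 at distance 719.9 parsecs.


M = m - 5*log10(d) + 5 = 1.7 - 5*log10(719.9) + 5 = -7.5864

-7.5864


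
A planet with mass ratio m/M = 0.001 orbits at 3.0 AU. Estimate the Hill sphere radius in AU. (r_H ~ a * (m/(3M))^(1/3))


r_H = a * (m/3M)^(1/3) = 3.0 * (0.001/3)^(1/3) = 0.208

0.208 AU


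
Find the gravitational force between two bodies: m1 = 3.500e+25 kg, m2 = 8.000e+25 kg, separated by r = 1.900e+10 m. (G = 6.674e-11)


F = G*m1*m2/r^2 = 6.674e-11 * 3.500e+25 * 8.000e+25 / (1.900e+10)^2 = 6.674e-11 * 2.800e+51 / 3.610e+20 = 5.177e+20

5.177e+20 N


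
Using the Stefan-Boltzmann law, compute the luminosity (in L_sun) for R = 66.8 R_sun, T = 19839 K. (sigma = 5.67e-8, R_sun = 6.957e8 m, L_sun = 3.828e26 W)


R = 66.8 * 6.957e8 m = 4.647276e+10 m. L = 4*pi*R^2*sigma*T^4 = 4*pi*(4.647276e+10)^2 * 5.67e-8 * 19839^4 = 2.383795328e+32 W. L/L_sun = 2.383795328e+32 / 3.828e26 = 622726.0523

622726.0523 L_sun


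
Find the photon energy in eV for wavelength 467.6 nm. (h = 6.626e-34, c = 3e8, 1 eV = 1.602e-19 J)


E = hc/lambda = 6.626e-34 * 3e8 / 4.676e-07 = 4.251e-19 J = 2.6536 eV

2.6536 eV


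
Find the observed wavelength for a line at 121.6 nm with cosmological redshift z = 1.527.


lam_obs = lam_emit * (1 + z) = 121.6 * (1 + 1.527) = 307.2832

307.2832 nm


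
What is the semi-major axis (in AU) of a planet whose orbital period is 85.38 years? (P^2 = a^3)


a = P^(2/3) = 85.38^(2/3) = 19.3897

19.3897 AU


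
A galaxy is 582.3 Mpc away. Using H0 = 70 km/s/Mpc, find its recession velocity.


v = H0 * d = 70 * 582.3 = 40761.0

40761.0 km/s


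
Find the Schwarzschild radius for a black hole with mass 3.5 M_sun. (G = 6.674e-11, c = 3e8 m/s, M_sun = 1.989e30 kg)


M = 3.5 * 1.989e30 kg = 6.9615e+30 kg. rs = 2GM/c^2 = 2 * 6.674e-11 * 6.9615e+30 / (3e8)^2 = 10324.678

10324.678 m


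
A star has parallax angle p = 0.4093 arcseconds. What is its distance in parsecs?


d = 1/p = 1/0.4093 = 2.4432

2.4432 pc


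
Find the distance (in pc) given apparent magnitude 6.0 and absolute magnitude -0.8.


d = 10^((m - M + 5)/5) = 10^((6.0 - -0.8 + 5)/5) = 229.0868

229.0868 pc


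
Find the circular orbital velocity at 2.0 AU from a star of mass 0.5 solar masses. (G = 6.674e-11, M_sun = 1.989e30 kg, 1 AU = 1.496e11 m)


v = sqrt(GM/r) = sqrt(6.674e-11 * 9.945e+29 / 2.992e+11) = 14894.1149

14894.1149 m/s


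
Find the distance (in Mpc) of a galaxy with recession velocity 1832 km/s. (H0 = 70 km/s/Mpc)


d = v / H0 = 1832 / 70 = 26.1714

26.1714 Mpc


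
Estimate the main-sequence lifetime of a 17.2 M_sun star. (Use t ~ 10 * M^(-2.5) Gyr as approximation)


t = 10 * M^(-2.5) = 10 * 17.2^(-2.5) = 0.0082

0.0082 Gyr


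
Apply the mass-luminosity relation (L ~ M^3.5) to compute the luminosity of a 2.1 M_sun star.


L/L_sun = (M/M_sun)^3.5 = 2.1^3.5 = 13.4205

13.4205 L_sun


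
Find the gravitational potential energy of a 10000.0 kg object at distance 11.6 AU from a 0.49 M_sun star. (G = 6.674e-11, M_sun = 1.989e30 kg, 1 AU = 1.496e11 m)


M = 0.49 * 1.989e30 kg = 9.7461e+29 kg; r = 11.6 AU * 1.496e11 m/AU = 1.73536e+12 m. U = -GM*m/r = -(6.674e-11 * 9.7461e+29 * 10000.0) / 1.73536e+12 = -3.748e+11

-3.748e+11 J


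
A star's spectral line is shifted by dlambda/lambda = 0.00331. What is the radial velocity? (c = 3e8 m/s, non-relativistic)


v = (dlambda/lambda) * c = 0.00331 * 3e8 = 993000.0

993000.0 m/s


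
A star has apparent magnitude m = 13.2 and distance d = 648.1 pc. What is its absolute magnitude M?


M = m - 5*log10(d) + 5 = 13.2 - 5*log10(648.1) + 5 = 4.1418

4.1418


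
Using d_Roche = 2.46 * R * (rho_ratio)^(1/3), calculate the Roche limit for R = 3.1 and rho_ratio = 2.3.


d_Roche = 2.46 * 3.1 * 2.3^(1/3) = 10.0664

10.0664


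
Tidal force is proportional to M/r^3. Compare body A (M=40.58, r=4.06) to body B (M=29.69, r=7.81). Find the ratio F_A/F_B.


Ratio = (M1/r1^3) / (M2/r2^3) = (40.58/4.06^3) / (29.69/7.81^3) = 9.7292

9.7292


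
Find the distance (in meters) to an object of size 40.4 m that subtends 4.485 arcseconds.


D = size / theta_rad, theta_rad = 4.485 * pi/(180*3600) = 2.174e-05, D = 1.858e+06

1.858e+06 m


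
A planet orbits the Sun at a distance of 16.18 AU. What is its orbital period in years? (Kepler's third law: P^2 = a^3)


P = a^(3/2) = 16.18^1.5 = 65.083

65.083 years


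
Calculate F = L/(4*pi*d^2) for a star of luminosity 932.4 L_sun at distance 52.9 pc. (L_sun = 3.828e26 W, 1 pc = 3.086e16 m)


F = L / (4*pi*d^2) = 3.569e+29 / (4*pi*(1.632e+18)^2) = 1.066e-08

1.066e-08 W/m^2


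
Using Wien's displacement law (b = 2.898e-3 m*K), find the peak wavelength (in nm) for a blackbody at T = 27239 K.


lam_max = b / T = 2.898e-3 / 27239 = 1.064e-07 m = 106.3916 nm

106.3916 nm


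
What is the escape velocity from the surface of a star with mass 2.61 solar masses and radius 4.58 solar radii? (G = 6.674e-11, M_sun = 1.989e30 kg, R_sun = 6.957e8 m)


M = 2.61 * 1.989e30 kg = 5.19129e+30 kg; R = 4.58 * 6.957e8 m = 3.186306e+09 m. v_esc = sqrt(2GM/R) = sqrt(2 * 6.674e-11 * 5.19129e+30 / 3.186306e+09) = 466339.2861

466339.2861 m/s


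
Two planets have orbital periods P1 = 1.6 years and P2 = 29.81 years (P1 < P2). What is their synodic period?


1/P_syn = |1/P1 - 1/P2| = |1/1.6 - 1/29.81| => P_syn = 1.6907

1.6907 years


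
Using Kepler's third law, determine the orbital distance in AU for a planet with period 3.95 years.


a = P^(2/3) = 3.95^(2/3) = 2.4988

2.4988 AU


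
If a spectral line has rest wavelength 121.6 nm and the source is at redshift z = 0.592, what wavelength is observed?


lam_obs = lam_emit * (1 + z) = 121.6 * (1 + 0.592) = 193.5872

193.5872 nm


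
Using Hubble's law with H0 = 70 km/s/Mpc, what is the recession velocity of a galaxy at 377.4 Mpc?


v = H0 * d = 70 * 377.4 = 26418.0

26418.0 km/s


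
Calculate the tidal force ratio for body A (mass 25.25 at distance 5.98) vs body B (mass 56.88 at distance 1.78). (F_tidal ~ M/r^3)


Ratio = (M1/r1^3) / (M2/r2^3) = (25.25/5.98^3) / (56.88/1.78^3) = 0.0117

0.0117


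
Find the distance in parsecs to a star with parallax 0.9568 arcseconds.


d = 1/p = 1/0.9568 = 1.0452

1.0452 pc


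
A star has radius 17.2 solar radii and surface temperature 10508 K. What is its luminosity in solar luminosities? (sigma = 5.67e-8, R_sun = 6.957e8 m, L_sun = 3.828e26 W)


R = 17.2 * 6.957e8 m = 1.196604e+10 m. L = 4*pi*R^2*sigma*T^4 = 4*pi*(1.196604e+10)^2 * 5.67e-8 * 10508^4 = 1.243867383e+30 W. L/L_sun = 1.243867383e+30 / 3.828e26 = 3249.3923

3249.3923 L_sun


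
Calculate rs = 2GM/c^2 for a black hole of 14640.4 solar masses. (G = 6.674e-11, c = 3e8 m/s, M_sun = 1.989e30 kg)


M = 14640.4 * 1.989e30 kg = 2.91197556e+34 kg. rs = 2GM/c^2 = 2 * 6.674e-11 * 2.91197556e+34 / (3e8)^2 = 4.319e+07

4.319e+07 m


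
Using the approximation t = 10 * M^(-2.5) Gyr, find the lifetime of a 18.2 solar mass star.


t = 10 * M^(-2.5) = 10 * 18.2^(-2.5) = 0.0071

0.0071 Gyr


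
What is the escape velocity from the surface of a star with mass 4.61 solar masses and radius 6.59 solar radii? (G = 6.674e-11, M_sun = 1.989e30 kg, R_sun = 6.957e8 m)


M = 4.61 * 1.989e30 kg = 9.16929e+30 kg; R = 6.59 * 6.957e8 m = 4.584663e+09 m. v_esc = sqrt(2GM/R) = sqrt(2 * 6.674e-11 * 9.16929e+30 / 4.584663e+09) = 516680.7059

516680.7059 m/s


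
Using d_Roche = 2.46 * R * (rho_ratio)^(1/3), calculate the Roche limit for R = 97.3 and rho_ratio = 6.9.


d_Roche = 2.46 * 97.3 * 6.9^(1/3) = 455.6846

455.6846


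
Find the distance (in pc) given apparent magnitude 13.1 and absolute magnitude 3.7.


d = 10^((m - M + 5)/5) = 10^((13.1 - 3.7 + 5)/5) = 758.5776

758.5776 pc


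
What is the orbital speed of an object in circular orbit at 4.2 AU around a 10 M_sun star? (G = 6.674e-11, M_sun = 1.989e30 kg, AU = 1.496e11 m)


v = sqrt(GM/r) = sqrt(6.674e-11 * 1.989e+31 / 6.283e+11) = 45964.2365

45964.2365 m/s


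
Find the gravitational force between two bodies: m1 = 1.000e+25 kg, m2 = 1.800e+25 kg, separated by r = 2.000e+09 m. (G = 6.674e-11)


F = G*m1*m2/r^2 = 6.674e-11 * 1.000e+25 * 1.800e+25 / (2.000e+09)^2 = 6.674e-11 * 1.800e+50 / 4.000e+18 = 3.003e+21

3.003e+21 N


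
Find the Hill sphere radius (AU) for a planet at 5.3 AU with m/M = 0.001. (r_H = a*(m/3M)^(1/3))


r_H = a * (m/3M)^(1/3) = 5.3 * (0.001/3)^(1/3) = 0.3675

0.3675 AU


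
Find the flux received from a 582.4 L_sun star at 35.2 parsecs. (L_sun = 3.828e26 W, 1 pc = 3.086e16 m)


F = L / (4*pi*d^2) = 2.229e+29 / (4*pi*(1.086e+18)^2) = 1.504e-08

1.504e-08 W/m^2


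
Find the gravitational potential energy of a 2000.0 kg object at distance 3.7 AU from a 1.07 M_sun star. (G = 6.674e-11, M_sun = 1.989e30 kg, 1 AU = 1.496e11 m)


M = 1.07 * 1.989e30 kg = 2.12823e+30 kg; r = 3.7 AU * 1.496e11 m/AU = 5.5352e+11 m. U = -GM*m/r = -(6.674e-11 * 2.12823e+30 * 2000.0) / 5.5352e+11 = -5.132e+11

-5.132e+11 J


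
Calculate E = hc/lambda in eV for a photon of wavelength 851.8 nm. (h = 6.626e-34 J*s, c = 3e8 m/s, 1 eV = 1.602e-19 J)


E = hc/lambda = 6.626e-34 * 3e8 / 8.518e-07 = 2.334e-19 J = 1.4567 eV

1.4567 eV


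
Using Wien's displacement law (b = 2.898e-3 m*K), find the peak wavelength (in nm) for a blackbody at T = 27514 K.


lam_max = b / T = 2.898e-3 / 27514 = 1.053e-07 m = 105.3282 nm

105.3282 nm


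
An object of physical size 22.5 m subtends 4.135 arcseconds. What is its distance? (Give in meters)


D = size / theta_rad, theta_rad = 4.135 * pi/(180*3600) = 2.005e-05, D = 1.122e+06

1.122e+06 m


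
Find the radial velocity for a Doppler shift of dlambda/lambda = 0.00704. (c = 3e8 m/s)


v = (dlambda/lambda) * c = 0.00704 * 3e8 = 2.112e+06

2.112e+06 m/s


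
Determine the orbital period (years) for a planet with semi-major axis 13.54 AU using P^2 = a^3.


P = a^(3/2) = 13.54^1.5 = 49.8228

49.8228 years


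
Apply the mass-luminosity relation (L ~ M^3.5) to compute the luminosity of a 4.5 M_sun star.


L/L_sun = (M/M_sun)^3.5 = 4.5^3.5 = 193.3053

193.3053 L_sun


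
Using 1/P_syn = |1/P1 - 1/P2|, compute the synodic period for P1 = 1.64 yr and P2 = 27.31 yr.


1/P_syn = |1/P1 - 1/P2| = |1/1.64 - 1/27.31| => P_syn = 1.7448

1.7448 years


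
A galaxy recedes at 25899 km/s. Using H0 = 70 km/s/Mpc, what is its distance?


d = v / H0 = 25899 / 70 = 369.9857

369.9857 Mpc


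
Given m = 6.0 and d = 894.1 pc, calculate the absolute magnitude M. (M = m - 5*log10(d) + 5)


M = m - 5*log10(d) + 5 = 6.0 - 5*log10(894.1) + 5 = -3.7569

-3.7569


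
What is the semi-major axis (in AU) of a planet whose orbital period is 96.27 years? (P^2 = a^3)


a = P^(2/3) = 96.27^(2/3) = 21.0052

21.0052 AU


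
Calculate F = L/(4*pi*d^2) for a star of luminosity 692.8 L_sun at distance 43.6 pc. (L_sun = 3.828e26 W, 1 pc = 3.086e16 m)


F = L / (4*pi*d^2) = 2.652e+29 / (4*pi*(1.345e+18)^2) = 1.166e-08

1.166e-08 W/m^2


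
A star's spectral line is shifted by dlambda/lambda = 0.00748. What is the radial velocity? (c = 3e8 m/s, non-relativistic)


v = (dlambda/lambda) * c = 0.00748 * 3e8 = 2.244e+06

2.244e+06 m/s


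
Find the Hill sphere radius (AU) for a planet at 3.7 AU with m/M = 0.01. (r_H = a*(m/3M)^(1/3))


r_H = a * (m/3M)^(1/3) = 3.7 * (0.01/3)^(1/3) = 0.5527

0.5527 AU


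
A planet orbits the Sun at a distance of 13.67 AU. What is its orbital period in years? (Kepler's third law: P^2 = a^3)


P = a^(3/2) = 13.67^1.5 = 50.542

50.542 years


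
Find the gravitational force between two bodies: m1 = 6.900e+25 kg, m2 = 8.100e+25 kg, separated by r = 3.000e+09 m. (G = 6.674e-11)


F = G*m1*m2/r^2 = 6.674e-11 * 6.900e+25 * 8.100e+25 / (3.000e+09)^2 = 6.674e-11 * 5.589e+51 / 9.000e+18 = 4.145e+22

4.145e+22 N


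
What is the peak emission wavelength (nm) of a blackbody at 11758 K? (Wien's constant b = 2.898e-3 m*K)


lam_max = b / T = 2.898e-3 / 11758 = 2.465e-07 m = 246.4705 nm

246.4705 nm


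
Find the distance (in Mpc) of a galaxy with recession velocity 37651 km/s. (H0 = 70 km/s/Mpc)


d = v / H0 = 37651 / 70 = 537.8714

537.8714 Mpc


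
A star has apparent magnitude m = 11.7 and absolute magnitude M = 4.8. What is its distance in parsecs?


d = 10^((m - M + 5)/5) = 10^((11.7 - 4.8 + 5)/5) = 239.8833

239.8833 pc


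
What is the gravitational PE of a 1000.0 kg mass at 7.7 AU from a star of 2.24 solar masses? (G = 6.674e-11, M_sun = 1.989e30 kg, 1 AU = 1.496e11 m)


M = 2.24 * 1.989e30 kg = 4.45536e+30 kg; r = 7.7 AU * 1.496e11 m/AU = 1.15192e+12 m. U = -GM*m/r = -(6.674e-11 * 4.45536e+30 * 1000.0) / 1.15192e+12 = -2.581e+11

-2.581e+11 J


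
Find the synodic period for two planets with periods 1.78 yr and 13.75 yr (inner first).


1/P_syn = |1/P1 - 1/P2| = |1/1.78 - 1/13.75| => P_syn = 2.0447

2.0447 years


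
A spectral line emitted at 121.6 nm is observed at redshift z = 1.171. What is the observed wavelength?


lam_obs = lam_emit * (1 + z) = 121.6 * (1 + 1.171) = 263.9936

263.9936 nm


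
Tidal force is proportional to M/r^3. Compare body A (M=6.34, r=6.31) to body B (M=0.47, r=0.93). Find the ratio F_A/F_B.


Ratio = (M1/r1^3) / (M2/r2^3) = (6.34/6.31^3) / (0.47/0.93^3) = 0.0432

0.0432


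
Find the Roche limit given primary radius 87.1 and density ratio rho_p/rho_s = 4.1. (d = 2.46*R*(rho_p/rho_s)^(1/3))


d_Roche = 2.46 * 87.1 * 4.1^(1/3) = 342.9372

342.9372


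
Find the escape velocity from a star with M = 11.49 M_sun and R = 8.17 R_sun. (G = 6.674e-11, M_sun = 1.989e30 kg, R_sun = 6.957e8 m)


M = 11.49 * 1.989e30 kg = 2.285361e+31 kg; R = 8.17 * 6.957e8 m = 5.683869e+09 m. v_esc = sqrt(2GM/R) = sqrt(2 * 6.674e-11 * 2.285361e+31 / 5.683869e+09) = 732594.1982

732594.1982 m/s


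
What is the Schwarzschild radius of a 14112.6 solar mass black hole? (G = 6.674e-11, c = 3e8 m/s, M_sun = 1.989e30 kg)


M = 14112.6 * 1.989e30 kg = 2.80699614e+34 kg. rs = 2GM/c^2 = 2 * 6.674e-11 * 2.80699614e+34 / (3e8)^2 = 4.163e+07

4.163e+07 m


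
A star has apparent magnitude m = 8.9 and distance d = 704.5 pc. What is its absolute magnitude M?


M = m - 5*log10(d) + 5 = 8.9 - 5*log10(704.5) + 5 = -0.3394

-0.3394


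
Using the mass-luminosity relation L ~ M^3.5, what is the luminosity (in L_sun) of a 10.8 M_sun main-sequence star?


L/L_sun = (M/M_sun)^3.5 = 10.8^3.5 = 4139.8361

4139.8361 L_sun


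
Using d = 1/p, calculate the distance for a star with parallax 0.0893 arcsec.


d = 1/p = 1/0.0893 = 11.1982

11.1982 pc


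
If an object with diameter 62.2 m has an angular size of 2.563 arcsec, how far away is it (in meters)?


D = size / theta_rad, theta_rad = 2.563 * pi/(180*3600) = 1.243e-05, D = 5.006e+06

5.006e+06 m


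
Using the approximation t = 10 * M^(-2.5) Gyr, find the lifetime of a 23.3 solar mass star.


t = 10 * M^(-2.5) = 10 * 23.3^(-2.5) = 0.0038

0.0038 Gyr


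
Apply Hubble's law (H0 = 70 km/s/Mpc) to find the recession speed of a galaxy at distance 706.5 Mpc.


v = H0 * d = 70 * 706.5 = 49455.0

49455.0 km/s


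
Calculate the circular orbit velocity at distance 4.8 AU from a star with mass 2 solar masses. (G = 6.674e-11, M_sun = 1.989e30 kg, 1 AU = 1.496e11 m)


v = sqrt(GM/r) = sqrt(6.674e-11 * 3.978e+30 / 7.181e+11) = 19228.2197

19228.2197 m/s


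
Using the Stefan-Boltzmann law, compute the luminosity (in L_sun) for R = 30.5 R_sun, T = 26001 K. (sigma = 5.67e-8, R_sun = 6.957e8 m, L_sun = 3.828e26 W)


R = 30.5 * 6.957e8 m = 2.121885e+10 m. L = 4*pi*R^2*sigma*T^4 = 4*pi*(2.121885e+10)^2 * 5.67e-8 * 26001^4 = 1.466212148e+32 W. L/L_sun = 1.466212148e+32 / 3.828e26 = 383023.0272

383023.0272 L_sun


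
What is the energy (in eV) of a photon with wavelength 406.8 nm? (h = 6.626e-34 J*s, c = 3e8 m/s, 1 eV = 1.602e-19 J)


E = hc/lambda = 6.626e-34 * 3e8 / 4.068e-07 = 4.886e-19 J = 3.0502 eV

3.0502 eV


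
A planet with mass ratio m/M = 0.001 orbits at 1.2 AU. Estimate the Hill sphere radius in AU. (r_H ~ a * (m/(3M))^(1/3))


r_H = a * (m/3M)^(1/3) = 1.2 * (0.001/3)^(1/3) = 0.0832

0.0832 AU


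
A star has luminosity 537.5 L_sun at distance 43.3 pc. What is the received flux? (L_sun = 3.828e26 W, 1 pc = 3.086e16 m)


F = L / (4*pi*d^2) = 2.058e+29 / (4*pi*(1.336e+18)^2) = 9.170e-09

9.170e-09 W/m^2


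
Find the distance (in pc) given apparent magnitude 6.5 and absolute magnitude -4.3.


d = 10^((m - M + 5)/5) = 10^((6.5 - -4.3 + 5)/5) = 1445.4398

1445.4398 pc


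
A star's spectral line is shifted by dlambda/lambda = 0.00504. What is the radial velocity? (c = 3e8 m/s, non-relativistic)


v = (dlambda/lambda) * c = 0.00504 * 3e8 = 1.512e+06

1.512e+06 m/s


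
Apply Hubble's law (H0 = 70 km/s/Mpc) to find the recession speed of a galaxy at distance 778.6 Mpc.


v = H0 * d = 70 * 778.6 = 54502.0

54502.0 km/s


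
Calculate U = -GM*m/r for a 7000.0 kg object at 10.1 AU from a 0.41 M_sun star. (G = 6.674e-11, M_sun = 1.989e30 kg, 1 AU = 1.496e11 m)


M = 0.41 * 1.989e30 kg = 8.1549e+29 kg; r = 10.1 AU * 1.496e11 m/AU = 1.51096e+12 m. U = -GM*m/r = -(6.674e-11 * 8.1549e+29 * 7000.0) / 1.51096e+12 = -2.521e+11

-2.521e+11 J


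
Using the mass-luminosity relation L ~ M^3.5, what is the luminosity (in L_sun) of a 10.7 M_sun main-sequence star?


L/L_sun = (M/M_sun)^3.5 = 10.7^3.5 = 4007.2203

4007.2203 L_sun


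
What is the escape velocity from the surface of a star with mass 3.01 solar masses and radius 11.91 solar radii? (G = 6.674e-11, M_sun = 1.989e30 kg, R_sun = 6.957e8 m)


M = 3.01 * 1.989e30 kg = 5.98689e+30 kg; R = 11.91 * 6.957e8 m = 8.285787e+09 m. v_esc = sqrt(2GM/R) = sqrt(2 * 6.674e-11 * 5.98689e+30 / 8.285787e+09) = 310557.3813

310557.3813 m/s


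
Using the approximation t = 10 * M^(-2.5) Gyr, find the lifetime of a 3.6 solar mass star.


t = 10 * M^(-2.5) = 10 * 3.6^(-2.5) = 0.4067

0.4067 Gyr


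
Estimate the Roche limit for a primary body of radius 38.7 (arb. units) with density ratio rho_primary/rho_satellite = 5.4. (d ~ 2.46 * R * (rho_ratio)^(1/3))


d_Roche = 2.46 * 38.7 * 5.4^(1/3) = 167.0234

167.0234


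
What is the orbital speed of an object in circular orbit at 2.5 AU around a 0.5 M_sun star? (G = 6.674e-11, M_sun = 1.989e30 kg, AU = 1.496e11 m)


v = sqrt(GM/r) = sqrt(6.674e-11 * 9.945e+29 / 3.740e+11) = 13321.7014

13321.7014 m/s


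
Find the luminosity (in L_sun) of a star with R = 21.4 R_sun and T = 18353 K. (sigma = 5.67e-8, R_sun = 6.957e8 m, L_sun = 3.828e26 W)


R = 21.4 * 6.957e8 m = 1.488798e+10 m. L = 4*pi*R^2*sigma*T^4 = 4*pi*(1.488798e+10)^2 * 5.67e-8 * 18353^4 = 1.791813213e+31 W. L/L_sun = 1.791813213e+31 / 3.828e26 = 46808.0777

46808.0777 L_sun


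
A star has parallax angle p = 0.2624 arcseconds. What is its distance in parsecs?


d = 1/p = 1/0.2624 = 3.811

3.811 pc


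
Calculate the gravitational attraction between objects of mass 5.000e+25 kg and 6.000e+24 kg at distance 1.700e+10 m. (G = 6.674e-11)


F = G*m1*m2/r^2 = 6.674e-11 * 5.000e+25 * 6.000e+24 / (1.700e+10)^2 = 6.674e-11 * 3.000e+50 / 2.890e+20 = 6.928e+19

6.928e+19 N


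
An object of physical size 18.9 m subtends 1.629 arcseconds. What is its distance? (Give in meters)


D = size / theta_rad, theta_rad = 1.629 * pi/(180*3600) = 7.898e-06, D = 2.393e+06

2.393e+06 m


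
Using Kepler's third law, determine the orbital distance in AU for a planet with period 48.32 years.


a = P^(2/3) = 48.32^(2/3) = 13.2663

13.2663 AU


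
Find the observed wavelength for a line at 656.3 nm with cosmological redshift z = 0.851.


lam_obs = lam_emit * (1 + z) = 656.3 * (1 + 0.851) = 1214.8113

1214.8113 nm


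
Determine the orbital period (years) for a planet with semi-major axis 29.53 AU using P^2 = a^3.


P = a^(3/2) = 29.53^1.5 = 160.4705

160.4705 years


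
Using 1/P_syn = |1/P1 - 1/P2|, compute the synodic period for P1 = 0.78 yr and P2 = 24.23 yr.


1/P_syn = |1/P1 - 1/P2| = |1/0.78 - 1/24.23| => P_syn = 0.8059

0.8059 years


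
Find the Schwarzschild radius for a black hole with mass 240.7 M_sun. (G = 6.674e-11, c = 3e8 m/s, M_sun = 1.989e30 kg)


M = 240.7 * 1.989e30 kg = 4.787523e+32 kg. rs = 2GM/c^2 = 2 * 6.674e-11 * 4.787523e+32 / (3e8)^2 = 710042.8556

710042.8556 m


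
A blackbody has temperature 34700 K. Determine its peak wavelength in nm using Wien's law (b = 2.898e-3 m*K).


lam_max = b / T = 2.898e-3 / 34700 = 8.352e-08 m = 83.5159 nm

83.5159 nm


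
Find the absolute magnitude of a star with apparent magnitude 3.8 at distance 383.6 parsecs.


M = m - 5*log10(d) + 5 = 3.8 - 5*log10(383.6) + 5 = -4.1194

-4.1194


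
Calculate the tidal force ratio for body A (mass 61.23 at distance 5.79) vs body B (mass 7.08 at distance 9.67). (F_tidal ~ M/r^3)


Ratio = (M1/r1^3) / (M2/r2^3) = (61.23/5.79^3) / (7.08/9.67^3) = 40.2879

40.2879


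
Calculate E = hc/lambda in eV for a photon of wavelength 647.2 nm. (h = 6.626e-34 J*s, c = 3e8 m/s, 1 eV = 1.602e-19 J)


E = hc/lambda = 6.626e-34 * 3e8 / 6.472e-07 = 3.071e-19 J = 1.9172 eV

1.9172 eV


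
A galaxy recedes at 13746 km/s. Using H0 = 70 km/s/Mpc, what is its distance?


d = v / H0 = 13746 / 70 = 196.3714

196.3714 Mpc


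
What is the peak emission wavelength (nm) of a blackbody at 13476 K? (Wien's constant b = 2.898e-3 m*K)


lam_max = b / T = 2.898e-3 / 13476 = 2.150e-07 m = 215.049 nm

215.049 nm


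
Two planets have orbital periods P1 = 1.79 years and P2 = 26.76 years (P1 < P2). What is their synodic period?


1/P_syn = |1/P1 - 1/P2| = |1/1.79 - 1/26.76| => P_syn = 1.9183

1.9183 years


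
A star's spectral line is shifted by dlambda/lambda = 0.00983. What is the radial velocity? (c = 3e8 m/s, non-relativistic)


v = (dlambda/lambda) * c = 0.00983 * 3e8 = 2.949e+06

2.949e+06 m/s


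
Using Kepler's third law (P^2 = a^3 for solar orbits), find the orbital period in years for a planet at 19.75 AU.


P = a^(3/2) = 19.75^1.5 = 87.7709

87.7709 years


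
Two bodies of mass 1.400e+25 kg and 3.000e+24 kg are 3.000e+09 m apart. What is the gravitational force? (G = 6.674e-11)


F = G*m1*m2/r^2 = 6.674e-11 * 1.400e+25 * 3.000e+24 / (3.000e+09)^2 = 6.674e-11 * 4.200e+49 / 9.000e+18 = 3.115e+20

3.115e+20 N


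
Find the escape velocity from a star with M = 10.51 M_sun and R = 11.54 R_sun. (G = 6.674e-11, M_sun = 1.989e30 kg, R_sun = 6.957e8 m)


M = 10.51 * 1.989e30 kg = 2.090439e+31 kg; R = 11.54 * 6.957e8 m = 8.028378e+09 m. v_esc = sqrt(2GM/R) = sqrt(2 * 6.674e-11 * 2.090439e+31 / 8.028378e+09) = 589539.5458

589539.5458 m/s


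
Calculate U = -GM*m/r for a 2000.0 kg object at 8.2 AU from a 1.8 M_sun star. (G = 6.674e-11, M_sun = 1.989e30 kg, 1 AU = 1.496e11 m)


M = 1.8 * 1.989e30 kg = 3.5802e+30 kg; r = 8.2 AU * 1.496e11 m/AU = 1.22672e+12 m. U = -GM*m/r = -(6.674e-11 * 3.5802e+30 * 2000.0) / 1.22672e+12 = -3.896e+11

-3.896e+11 J


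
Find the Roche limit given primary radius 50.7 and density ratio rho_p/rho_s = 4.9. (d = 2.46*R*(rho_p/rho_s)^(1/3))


d_Roche = 2.46 * 50.7 * 4.9^(1/3) = 211.8402

211.8402


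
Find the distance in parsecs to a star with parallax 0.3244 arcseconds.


d = 1/p = 1/0.3244 = 3.0826

3.0826 pc


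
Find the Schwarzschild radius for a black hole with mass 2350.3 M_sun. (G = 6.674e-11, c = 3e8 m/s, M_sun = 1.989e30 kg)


M = 2350.3 * 1.989e30 kg = 4.6747467e+33 kg. rs = 2GM/c^2 = 2 * 6.674e-11 * 4.6747467e+33 / (3e8)^2 = 6.933e+06

6.933e+06 m
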